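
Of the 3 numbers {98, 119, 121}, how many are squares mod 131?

(98/131) = -1 → non-residue.
(119/131) = -1 → non-residue.
(121/131) = +1 → QR.
Total quadratic residues among the 3: 1.

1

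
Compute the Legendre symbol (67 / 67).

0

First reduce: 67 ≡ 0 (mod 67).
Top reduces to 0: gcd > 1, so the symbol is 0.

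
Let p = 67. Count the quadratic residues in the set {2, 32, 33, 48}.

1

(2/67) = -1 → non-residue.
(32/67) = -1 → non-residue.
(33/67) = +1 → QR.
(48/67) = -1 → non-residue.
Total quadratic residues among the 4: 1.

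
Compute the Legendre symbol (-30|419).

Euler's criterion: (-30/419) ≡ 389^209 (mod 419).
389^2 ≡ 62 (mod 419)
389^4 ≡ 73 (mod 419)
389^8 ≡ 301 (mod 419)
389^16 ≡ 97 (mod 419)
389^32 ≡ 191 (mod 419)
389^64 ≡ 28 (mod 419)
389^128 ≡ 365 (mod 419)
389^209 = 389^(128+64+16+1) ≡ 1 (mod 419).
Result is 1, so (-30/419) = 1.

1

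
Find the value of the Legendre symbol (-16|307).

First reduce: -16 ≡ 291 (mod 307).
Reciprocity: 291 ≡ 3 and 307 ≡ 3 (mod 4), so (291/307) = −(307/291).
Reduce top mod 291: now compute (16/291).
Pull out 2^4: since 291 ≡ 3 (mod 8), (2/291) = -1, so (2/291)^4 = +1.
Reached (1/291) = 1. Collecting the sign flips along the way, the symbol is -1.

-1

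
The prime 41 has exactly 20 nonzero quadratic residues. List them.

1, 2, 4, 5, 8, 9, 10, 16, 18, 20, 21, 23, 25, 31, 32, 33, 36, 37, 39, 40

Square k = 1,…,20 (k and 41−k give the same square):
1²=1, 2²=4, 3²=9, 4²=16, 5²=25, 6²=36, 7²≡8, 8²≡23, 9²≡40, 10²≡18, 11²≡39, 12²≡21, 13²≡5, 14²≡32, 15²≡20, 16²≡10, 17²≡2, 18²≡37, 19²≡33, 20²≡31 (mod 41).
So the quadratic residues mod 41 are {1, 2, 4, 5, 8, 9, 10, 16, 18, 20, 21, 23, 25, 31, 32, 33, 36, 37, 39, 40}.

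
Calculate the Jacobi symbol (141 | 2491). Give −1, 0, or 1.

Reciprocity: 141 ≡ 1 and 2491 ≡ 3 (mod 4), so (141/2491) = +(2491/141).
Reduce top mod 141: now compute (94/141).
Pull out 2: since 141 ≡ 5 (mod 8), (2/141) = -1.
Reciprocity: 47 ≡ 3 and 141 ≡ 1 (mod 4), so (47/141) = +(141/47).
Reduce top mod 47: now compute (0/47).
Top reduces to 0: gcd > 1, so the symbol is 0.

0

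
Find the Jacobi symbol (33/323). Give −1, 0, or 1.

Reciprocity: 33 ≡ 1 and 323 ≡ 3 (mod 4), so (33/323) = +(323/33).
Reduce top mod 33: now compute (26/33).
Pull out 2: since 33 ≡ 1 (mod 8), (2/33) = +1.
Reciprocity: 13 ≡ 1 and 33 ≡ 1 (mod 4), so (13/33) = +(33/13).
Reduce top mod 13: now compute (7/13).
Reciprocity: 7 ≡ 3 and 13 ≡ 1 (mod 4), so (7/13) = +(13/7).
Reduce top mod 7: now compute (6/7).
Pull out 2: since 7 ≡ 7 (mod 8), (2/7) = +1.
Reciprocity: 3 ≡ 3 and 7 ≡ 3 (mod 4), so (3/7) = −(7/3).
Reduce top mod 3: now compute (1/3).
Reached (1/3) = 1. Collecting the sign flips along the way, the symbol is -1.

-1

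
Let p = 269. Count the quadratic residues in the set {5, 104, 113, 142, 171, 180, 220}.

(5/269) = +1 → QR.
(104/269) = -1 → non-residue.
(113/269) = -1 → non-residue.
(142/269) = +1 → QR.
(171/269) = -1 → non-residue.
(180/269) = +1 → QR.
(220/269) = +1 → QR.
Total quadratic residues among the 7: 4.

4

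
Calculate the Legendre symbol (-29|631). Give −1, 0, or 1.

First reduce: -29 ≡ 602 (mod 631).
Pull out 2: since 631 ≡ 7 (mod 8), (2/631) = +1.
Reciprocity: 301 ≡ 1 and 631 ≡ 3 (mod 4), so (301/631) = +(631/301).
Reduce top mod 301: now compute (29/301).
Reciprocity: 29 ≡ 1 and 301 ≡ 1 (mod 4), so (29/301) = +(301/29).
Reduce top mod 29: now compute (11/29).
Reciprocity: 11 ≡ 3 and 29 ≡ 1 (mod 4), so (11/29) = +(29/11).
Reduce top mod 11: now compute (7/11).
Reciprocity: 7 ≡ 3 and 11 ≡ 3 (mod 4), so (7/11) = −(11/7).
Reduce top mod 7: now compute (4/7).
Pull out 2^2: since 7 ≡ 7 (mod 8), (2/7) = +1, so (2/7)^2 = +1.
Reached (1/7) = 1. Collecting the sign flips along the way, the symbol is -1.

-1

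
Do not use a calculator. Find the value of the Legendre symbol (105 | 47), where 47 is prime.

-1

First reduce: 105 ≡ 11 (mod 47).
Reciprocity: 11 ≡ 3 and 47 ≡ 3 (mod 4), so (11/47) = −(47/11).
Reduce top mod 11: now compute (3/11).
Reciprocity: 3 ≡ 3 and 11 ≡ 3 (mod 4), so (3/11) = −(11/3).
Reduce top mod 3: now compute (2/3).
Pull out 2: since 3 ≡ 3 (mod 8), (2/3) = -1.
Reached (1/3) = 1. Collecting the sign flips along the way, the symbol is -1.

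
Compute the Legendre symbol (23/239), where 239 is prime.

Euler's criterion: (23/239) ≡ 23^119 (mod 239).
23^2 ≡ 51 (mod 239)
23^4 ≡ 211 (mod 239)
23^8 ≡ 67 (mod 239)
23^16 ≡ 187 (mod 239)
23^32 ≡ 75 (mod 239)
23^64 ≡ 128 (mod 239)
23^119 = 23^(64+32+16+4+2+1) ≡ 238 (mod 239).
Result is 238 ≡ −1, so (23/239) = −1.

-1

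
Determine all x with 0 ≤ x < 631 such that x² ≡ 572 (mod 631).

207, 424

Since 631 ≡ 3 (mod 4), a square root of 572 is 572^((631+1)/4) = 572^158 mod 631.
Repeated squaring: 572^2≡326, 572^4≡268, 572^8≡521, 572^16≡111, 572^32≡332, 572^64≡430, 572^128≡17 (mod 631).
572^158 = 572^(128+16+8+4+2) ≡ 207 (mod 631).
Check: 207² = 42849 ≡ 572 (mod 631). The two roots are 207 and 424.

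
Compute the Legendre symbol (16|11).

First reduce: 16 ≡ 5 (mod 11).
Reciprocity: 5 ≡ 1 and 11 ≡ 3 (mod 4), so (5/11) = +(11/5).
Reduce top mod 5: now compute (1/5).
Reached (1/5) = 1. Collecting the sign flips along the way, the symbol is +1.

1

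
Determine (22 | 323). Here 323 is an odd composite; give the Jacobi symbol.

Pull out 2: since 323 ≡ 3 (mod 8), (2/323) = -1.
Reciprocity: 11 ≡ 3 and 323 ≡ 3 (mod 4), so (11/323) = −(323/11).
Reduce top mod 11: now compute (4/11).
Pull out 2^2: since 11 ≡ 3 (mod 8), (2/11) = -1, so (2/11)^2 = +1.
Reached (1/11) = 1. Collecting the sign flips along the way, the symbol is +1.

1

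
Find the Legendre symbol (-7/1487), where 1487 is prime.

First reduce: -7 ≡ 1480 (mod 1487).
Pull out 2^3: since 1487 ≡ 7 (mod 8), (2/1487) = +1, so (2/1487)^3 = +1.
Reciprocity: 185 ≡ 1 and 1487 ≡ 3 (mod 4), so (185/1487) = +(1487/185).
Reduce top mod 185: now compute (7/185).
Reciprocity: 7 ≡ 3 and 185 ≡ 1 (mod 4), so (7/185) = +(185/7).
Reduce top mod 7: now compute (3/7).
Reciprocity: 3 ≡ 3 and 7 ≡ 3 (mod 4), so (3/7) = −(7/3).
Reduce top mod 3: now compute (1/3).
Reached (1/3) = 1. Collecting the sign flips along the way, the symbol is -1.

-1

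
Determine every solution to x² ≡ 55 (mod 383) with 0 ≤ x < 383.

173, 210

Since 383 ≡ 3 (mod 4), a square root of 55 is 55^((383+1)/4) = 55^96 mod 383.
Repeated squaring: 55^2≡344, 55^4≡372, 55^8≡121, 55^16≡87, 55^32≡292, 55^64≡238 (mod 383).
55^96 = 55^(64+32) ≡ 173 (mod 383).
Check: 173² = 29929 ≡ 55 (mod 383). The two roots are 173 and 210.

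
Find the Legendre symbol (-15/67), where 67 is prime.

First reduce: -15 ≡ 52 (mod 67).
Pull out 2^2: since 67 ≡ 3 (mod 8), (2/67) = -1, so (2/67)^2 = +1.
Reciprocity: 13 ≡ 1 and 67 ≡ 3 (mod 4), so (13/67) = +(67/13).
Reduce top mod 13: now compute (2/13).
Pull out 2: since 13 ≡ 5 (mod 8), (2/13) = -1.
Reached (1/13) = 1. Collecting the sign flips along the way, the symbol is -1.

-1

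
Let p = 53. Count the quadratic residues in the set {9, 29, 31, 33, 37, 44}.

4

(9/53) = +1 → QR.
(29/53) = +1 → QR.
(31/53) = -1 → non-residue.
(33/53) = -1 → non-residue.
(37/53) = +1 → QR.
(44/53) = +1 → QR.
Total quadratic residues among the 6: 4.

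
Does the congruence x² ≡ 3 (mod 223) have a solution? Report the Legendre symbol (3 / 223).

Euler's criterion: (3/223) ≡ 3^111 (mod 223).
3^2 ≡ 9 (mod 223)
3^4 ≡ 81 (mod 223)
3^8 ≡ 94 (mod 223)
3^16 ≡ 139 (mod 223)
3^32 ≡ 143 (mod 223)
3^64 ≡ 156 (mod 223)
3^111 = 3^(64+32+8+4+2+1) ≡ 222 (mod 223).
Result is 222 ≡ −1, so (3/223) = −1.

-1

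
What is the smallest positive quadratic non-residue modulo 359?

(2/359) = +1, so 2 is a residue.
(3/359) = +1, so 3 is a residue.
(4/359) = +1, so 4 is a residue.
(5/359) = +1, so 5 is a residue.
(6/359) = +1, so 6 is a residue.
(7/359) = −1, so 7 is the smallest positive non-residue mod 359.

7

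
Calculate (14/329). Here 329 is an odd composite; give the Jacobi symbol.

0

Pull out 2: since 329 ≡ 1 (mod 8), (2/329) = +1.
Reciprocity: 7 ≡ 3 and 329 ≡ 1 (mod 4), so (7/329) = +(329/7).
Reduce top mod 7: now compute (0/7).
Top reduces to 0: gcd > 1, so the symbol is 0.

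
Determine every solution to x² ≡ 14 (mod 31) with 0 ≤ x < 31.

13, 18

Since 31 ≡ 3 (mod 4), a square root of 14 is 14^((31+1)/4) = 14^8 mod 31.
Repeated squaring: 14^2≡10, 14^4≡7, 14^8≡18 (mod 31).
14^8 = 14^(8) ≡ 18 (mod 31).
Check: 18² = 324 ≡ 14 (mod 31). The two roots are 13 and 18.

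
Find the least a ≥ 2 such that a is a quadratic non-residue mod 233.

3

(2/233) = +1, so 2 is a residue.
(3/233) = −1, so 3 is the smallest positive non-residue mod 233.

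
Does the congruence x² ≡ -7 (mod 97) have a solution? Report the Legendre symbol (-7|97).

-1

Euler's criterion: (-7/97) ≡ 90^48 (mod 97).
90^2 ≡ 49 (mod 97)
90^4 ≡ 73 (mod 97)
90^8 ≡ 91 (mod 97)
90^16 ≡ 36 (mod 97)
90^32 ≡ 35 (mod 97)
90^48 = 90^(32+16) ≡ 96 (mod 97).
Result is 96 ≡ −1, so (-7/97) = −1.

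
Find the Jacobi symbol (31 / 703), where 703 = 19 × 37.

1

Reciprocity: 31 ≡ 3 and 703 ≡ 3 (mod 4), so (31/703) = −(703/31).
Reduce top mod 31: now compute (21/31).
Reciprocity: 21 ≡ 1 and 31 ≡ 3 (mod 4), so (21/31) = +(31/21).
Reduce top mod 21: now compute (10/21).
Pull out 2: since 21 ≡ 5 (mod 8), (2/21) = -1.
Reciprocity: 5 ≡ 1 and 21 ≡ 1 (mod 4), so (5/21) = +(21/5).
Reduce top mod 5: now compute (1/5).
Reached (1/5) = 1. Collecting the sign flips along the way, the symbol is +1.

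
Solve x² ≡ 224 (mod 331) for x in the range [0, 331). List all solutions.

104, 227

Since 331 ≡ 3 (mod 4), a square root of 224 is 224^((331+1)/4) = 224^83 mod 331.
Repeated squaring: 224^2≡195, 224^4≡291, 224^8≡276, 224^16≡46, 224^32≡130, 224^64≡19 (mod 331).
224^83 = 224^(64+16+2+1) ≡ 104 (mod 331).
Check: 104² = 10816 ≡ 224 (mod 331). The two roots are 104 and 227.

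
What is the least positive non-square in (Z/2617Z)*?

5

(2/2617) = +1, so 2 is a residue.
(3/2617) = +1, so 3 is a residue.
(4/2617) = +1, so 4 is a residue.
(5/2617) = −1, so 5 is the smallest positive non-residue mod 2617.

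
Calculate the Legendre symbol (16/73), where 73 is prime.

Euler's criterion: (16/73) ≡ 16^36 (mod 73).
16^2 ≡ 37 (mod 73)
16^4 ≡ 55 (mod 73)
16^8 ≡ 32 (mod 73)
16^16 ≡ 2 (mod 73)
16^32 ≡ 4 (mod 73)
16^36 = 16^(32+4) ≡ 1 (mod 73).
Result is 1, so (16/73) = 1.

1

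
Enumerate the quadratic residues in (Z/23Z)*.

1,2,3,4,6,8,9,12,13,16,18

Square k = 1,…,11 (k and 23−k give the same square):
1²=1, 2²=4, 3²=9, 4²=16, 5²≡2, 6²≡13, 7²≡3, 8²≡18, 9²≡12, 10²≡8, 11²≡6 (mod 23).
So the quadratic residues mod 23 are {1, 2, 3, 4, 6, 8, 9, 12, 13, 16, 18}.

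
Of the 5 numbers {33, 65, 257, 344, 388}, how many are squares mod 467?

1

(33/467) = -1 → non-residue.
(65/467) = -1 → non-residue.
(257/467) = -1 → non-residue.
(344/467) = -1 → non-residue.
(388/467) = +1 → QR.
Total quadratic residues among the 5: 1.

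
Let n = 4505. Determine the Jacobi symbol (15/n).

Reciprocity: 15 ≡ 3 and 4505 ≡ 1 (mod 4), so (15/4505) = +(4505/15).
Reduce top mod 15: now compute (5/15).
Reciprocity: 5 ≡ 1 and 15 ≡ 3 (mod 4), so (5/15) = +(15/5).
Reduce top mod 5: now compute (0/5).
Top reduces to 0: gcd > 1, so the symbol is 0.

0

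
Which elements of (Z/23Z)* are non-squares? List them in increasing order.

Square k = 1,…,11 (k and 23−k give the same square):
1²=1, 2²=4, 3²=9, 4²=16, 5²≡2, 6²≡13, 7²≡3, 8²≡18, 9²≡12, 10²≡8, 11²≡6 (mod 23).
The residues are {1, 2, 3, 4, 6, 8, 9, 12, 13, 16, 18}; the non-residues are the remaining 11 nonzero classes.

5, 7, 10, 11, 14, 15, 17, 19, 20, 21, 22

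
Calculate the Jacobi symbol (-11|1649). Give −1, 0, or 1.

First reduce: -11 ≡ 1638 (mod 1649).
Pull out 2: since 1649 ≡ 1 (mod 8), (2/1649) = +1.
Reciprocity: 819 ≡ 3 and 1649 ≡ 1 (mod 4), so (819/1649) = +(1649/819).
Reduce top mod 819: now compute (11/819).
Reciprocity: 11 ≡ 3 and 819 ≡ 3 (mod 4), so (11/819) = −(819/11).
Reduce top mod 11: now compute (5/11).
Reciprocity: 5 ≡ 1 and 11 ≡ 3 (mod 4), so (5/11) = +(11/5).
Reduce top mod 5: now compute (1/5).
Reached (1/5) = 1. Collecting the sign flips along the way, the symbol is -1.

-1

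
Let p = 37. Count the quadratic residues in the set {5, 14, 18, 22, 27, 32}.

(5/37) = -1 → non-residue.
(14/37) = -1 → non-residue.
(18/37) = -1 → non-residue.
(22/37) = -1 → non-residue.
(27/37) = +1 → QR.
(32/37) = -1 → non-residue.
Total quadratic residues among the 6: 1.

1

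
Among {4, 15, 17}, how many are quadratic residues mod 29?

(4/29) = +1 → QR.
(15/29) = -1 → non-residue.
(17/29) = -1 → non-residue.
Total quadratic residues among the 3: 1.

1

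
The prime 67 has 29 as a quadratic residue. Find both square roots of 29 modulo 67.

Since 67 ≡ 3 (mod 4), a square root of 29 is 29^((67+1)/4) = 29^17 mod 67.
Repeated squaring: 29^2≡37, 29^4≡29, 29^8≡37, 29^16≡29 (mod 67).
29^17 = 29^(16+1) ≡ 37 (mod 67).
Check: 37² = 1369 ≡ 29 (mod 67). The two roots are 30 and 37.

30, 37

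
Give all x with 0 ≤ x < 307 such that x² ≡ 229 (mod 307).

42, 265

Since 307 ≡ 3 (mod 4), a square root of 229 is 229^((307+1)/4) = 229^77 mod 307.
Repeated squaring: 229^2≡251, 229^4≡66, 229^8≡58, 229^16≡294, 229^32≡169, 229^64≡10 (mod 307).
229^77 = 229^(64+8+4+1) ≡ 42 (mod 307).
Check: 42² = 1764 ≡ 229 (mod 307). The two roots are 42 and 265.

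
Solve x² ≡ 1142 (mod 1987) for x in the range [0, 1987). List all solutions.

819, 1168

Since 1987 ≡ 3 (mod 4), a square root of 1142 is 1142^((1987+1)/4) = 1142^497 mod 1987.
Repeated squaring: 1142^2≡692, 1142^4≡1984, 1142^8≡9, 1142^16≡81, 1142^32≡600, 1142^64≡353, 1142^128≡1415, 1142^256≡1316 (mod 1987).
1142^497 = 1142^(256+128+64+32+16+1) ≡ 1168 (mod 1987).
Check: 1168² = 1364224 ≡ 1142 (mod 1987). The two roots are 819 and 1168.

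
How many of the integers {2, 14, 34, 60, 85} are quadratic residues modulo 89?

3

(2/89) = +1 → QR.
(14/89) = -1 → non-residue.
(34/89) = +1 → QR.
(60/89) = -1 → non-residue.
(85/89) = +1 → QR.
Total quadratic residues among the 5: 3.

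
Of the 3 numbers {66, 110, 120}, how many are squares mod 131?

(66/131) = -1 → non-residue.
(110/131) = -1 → non-residue.
(120/131) = -1 → non-residue.
Total quadratic residues among the 3: 0.

0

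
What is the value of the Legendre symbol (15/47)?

Reciprocity: 15 ≡ 3 and 47 ≡ 3 (mod 4), so (15/47) = −(47/15).
Reduce top mod 15: now compute (2/15).
Pull out 2: since 15 ≡ 7 (mod 8), (2/15) = +1.
Reached (1/15) = 1. Collecting the sign flips along the way, the symbol is -1.

-1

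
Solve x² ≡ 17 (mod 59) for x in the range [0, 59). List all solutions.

28, 31

Since 59 ≡ 3 (mod 4), a square root of 17 is 17^((59+1)/4) = 17^15 mod 59.
Repeated squaring: 17^2≡53, 17^4≡36, 17^8≡57 (mod 59).
17^15 = 17^(8+4+2+1) ≡ 28 (mod 59).
Check: 28² = 784 ≡ 17 (mod 59). The two roots are 28 and 31.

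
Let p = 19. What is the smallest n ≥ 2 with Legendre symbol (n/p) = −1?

(2/19) = −1, so 2 is the smallest positive non-residue mod 19.

2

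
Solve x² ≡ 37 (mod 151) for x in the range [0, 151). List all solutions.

Since 151 ≡ 3 (mod 4), a square root of 37 is 37^((151+1)/4) = 37^38 mod 151.
Repeated squaring: 37^2≡10, 37^4≡100, 37^8≡34, 37^16≡99, 37^32≡137 (mod 151).
37^38 = 37^(32+4+2) ≡ 43 (mod 151).
Check: 43² = 1849 ≡ 37 (mod 151). The two roots are 43 and 108.

43, 108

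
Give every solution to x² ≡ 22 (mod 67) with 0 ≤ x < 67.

Since 67 ≡ 3 (mod 4), a square root of 22 is 22^((67+1)/4) = 22^17 mod 67.
Repeated squaring: 22^2≡15, 22^4≡24, 22^8≡40, 22^16≡59 (mod 67).
22^17 = 22^(16+1) ≡ 25 (mod 67).
Check: 25² = 625 ≡ 22 (mod 67). The two roots are 25 and 42.

25, 42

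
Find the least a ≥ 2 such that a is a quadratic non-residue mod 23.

5

(2/23) = +1, so 2 is a residue.
(3/23) = +1, so 3 is a residue.
(4/23) = +1, so 4 is a residue.
(5/23) = −1, so 5 is the smallest positive non-residue mod 23.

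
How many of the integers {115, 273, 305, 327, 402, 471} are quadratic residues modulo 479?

(115/479) = +1 → QR.
(273/479) = -1 → non-residue.
(305/479) = +1 → QR.
(327/479) = +1 → QR.
(402/479) = -1 → non-residue.
(471/479) = -1 → non-residue.
Total quadratic residues among the 6: 3.

3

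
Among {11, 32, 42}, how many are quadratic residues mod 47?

(11/47) = -1 → non-residue.
(32/47) = +1 → QR.
(42/47) = +1 → QR.
Total quadratic residues among the 3: 2.

2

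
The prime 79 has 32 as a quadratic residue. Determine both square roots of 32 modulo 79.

Since 79 ≡ 3 (mod 4), a square root of 32 is 32^((79+1)/4) = 32^20 mod 79.
Repeated squaring: 32^2≡76, 32^4≡9, 32^8≡2, 32^16≡4 (mod 79).
32^20 = 32^(16+4) ≡ 36 (mod 79).
Check: 36² = 1296 ≡ 32 (mod 79). The two roots are 36 and 43.

36, 43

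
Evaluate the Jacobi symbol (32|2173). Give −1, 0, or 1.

Pull out 2^5: since 2173 ≡ 5 (mod 8), (2/2173) = -1, so (2/2173)^5 = -1.
Reached (1/2173) = 1. Collecting the sign flips along the way, the symbol is -1.

-1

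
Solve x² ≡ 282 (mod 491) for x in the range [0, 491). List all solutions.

Since 491 ≡ 3 (mod 4), a square root of 282 is 282^((491+1)/4) = 282^123 mod 491.
Repeated squaring: 282^2≡473, 282^4≡324, 282^8≡393, 282^16≡275, 282^32≡11, 282^64≡121 (mod 491).
282^123 = 282^(64+32+16+8+2+1) ≡ 220 (mod 491).
Check: 220² = 48400 ≡ 282 (mod 491). The two roots are 220 and 271.

220, 271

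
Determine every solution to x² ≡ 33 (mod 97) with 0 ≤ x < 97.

97 ≡ 1 (mod 4), so we find a root by search.
Trying successive values, 18² = 324 ≡ 33 (mod 97). The other root is 97 − 18 = 79.

18, 79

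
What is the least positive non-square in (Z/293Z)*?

(2/293) = −1, so 2 is the smallest positive non-residue mod 293.

2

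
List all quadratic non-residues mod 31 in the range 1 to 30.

3 6 11 12 13 15 17 21 22 23 24 26 27 29 30

Square k = 1,…,15 (k and 31−k give the same square):
1²=1, 2²=4, 3²=9, 4²=16, 5²=25, 6²≡5, 7²≡18, 8²≡2, 9²≡19, 10²≡7, 11²≡28, 12²≡20, 13²≡14, 14²≡10, 15²≡8 (mod 31).
The residues are {1, 2, 4, 5, 7, 8, 9, 10, 14, 16, 18, 19, 20, 25, 28}; the non-residues are the remaining 15 nonzero classes.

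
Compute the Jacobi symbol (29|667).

0

Reciprocity: 29 ≡ 1 and 667 ≡ 3 (mod 4), so (29/667) = +(667/29).
Reduce top mod 29: now compute (0/29).
Top reduces to 0: gcd > 1, so the symbol is 0.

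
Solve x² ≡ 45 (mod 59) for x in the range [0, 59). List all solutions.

24, 35

Since 59 ≡ 3 (mod 4), a square root of 45 is 45^((59+1)/4) = 45^15 mod 59.
Repeated squaring: 45^2≡19, 45^4≡7, 45^8≡49 (mod 59).
45^15 = 45^(8+4+2+1) ≡ 35 (mod 59).
Check: 35² = 1225 ≡ 45 (mod 59). The two roots are 24 and 35.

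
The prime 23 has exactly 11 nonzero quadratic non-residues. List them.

5,7,10,11,14,15,17,19,20,21,22

Square k = 1,…,11 (k and 23−k give the same square):
1²=1, 2²=4, 3²=9, 4²=16, 5²≡2, 6²≡13, 7²≡3, 8²≡18, 9²≡12, 10²≡8, 11²≡6 (mod 23).
The residues are {1, 2, 3, 4, 6, 8, 9, 12, 13, 16, 18}; the non-residues are the remaining 11 nonzero classes.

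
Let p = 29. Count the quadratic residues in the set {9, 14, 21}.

1

(9/29) = +1 → QR.
(14/29) = -1 → non-residue.
(21/29) = -1 → non-residue.
Total quadratic residues among the 3: 1.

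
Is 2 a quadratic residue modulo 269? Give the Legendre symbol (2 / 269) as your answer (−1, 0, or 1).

Pull out 2: since 269 ≡ 5 (mod 8), (2/269) = -1.
Reached (1/269) = 1. Collecting the sign flips along the way, the symbol is -1.

-1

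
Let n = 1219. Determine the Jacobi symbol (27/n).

Reciprocity: 27 ≡ 3 and 1219 ≡ 3 (mod 4), so (27/1219) = −(1219/27).
Reduce top mod 27: now compute (4/27).
Pull out 2^2: since 27 ≡ 3 (mod 8), (2/27) = -1, so (2/27)^2 = +1.
Reached (1/27) = 1. Collecting the sign flips along the way, the symbol is -1.

-1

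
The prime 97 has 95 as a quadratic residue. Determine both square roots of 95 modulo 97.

17, 80

97 ≡ 1 (mod 4), so we find a root by search.
Trying successive values, 17² = 289 ≡ 95 (mod 97). The other root is 97 − 17 = 80.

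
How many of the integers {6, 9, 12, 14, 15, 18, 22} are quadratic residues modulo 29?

(6/29) = +1 → QR.
(9/29) = +1 → QR.
(12/29) = -1 → non-residue.
(14/29) = -1 → non-residue.
(15/29) = -1 → non-residue.
(18/29) = -1 → non-residue.
(22/29) = +1 → QR.
Total quadratic residues among the 7: 3.

3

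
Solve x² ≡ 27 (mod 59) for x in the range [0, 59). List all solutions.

Since 59 ≡ 3 (mod 4), a square root of 27 is 27^((59+1)/4) = 27^15 mod 59.
Repeated squaring: 27^2≡21, 27^4≡28, 27^8≡17 (mod 59).
27^15 = 27^(8+4+2+1) ≡ 26 (mod 59).
Check: 26² = 676 ≡ 27 (mod 59). The two roots are 26 and 33.

26, 33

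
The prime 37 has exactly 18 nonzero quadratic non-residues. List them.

Square k = 1,…,18 (k and 37−k give the same square):
1²=1, 2²=4, 3²=9, 4²=16, 5²=25, 6²=36, 7²≡12, 8²≡27, 9²≡7, 10²≡26, 11²≡10, 12²≡33, 13²≡21, 14²≡11, 15²≡3, 16²≡34, 17²≡30, 18²≡28 (mod 37).
The residues are {1, 3, 4, 7, 9, 10, 11, 12, 16, 21, 25, 26, 27, 28, 30, 33, 34, 36}; the non-residues are the remaining 18 nonzero classes.

2 5 6 8 13 14 15 17 18 19 20 22 23 24 29 31 32 35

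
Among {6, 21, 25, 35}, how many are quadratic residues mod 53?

2

(6/53) = +1 → QR.
(21/53) = -1 → non-residue.
(25/53) = +1 → QR.
(35/53) = -1 → non-residue.
Total quadratic residues among the 4: 2.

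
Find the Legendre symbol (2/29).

-1

Pull out 2: since 29 ≡ 5 (mod 8), (2/29) = -1.
Reached (1/29) = 1. Collecting the sign flips along the way, the symbol is -1.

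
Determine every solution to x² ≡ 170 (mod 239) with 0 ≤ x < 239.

Since 239 ≡ 3 (mod 4), a square root of 170 is 170^((239+1)/4) = 170^60 mod 239.
Repeated squaring: 170^2≡220, 170^4≡122, 170^8≡66, 170^16≡54, 170^32≡48 (mod 239).
170^60 = 170^(32+16+8+4) ≡ 109 (mod 239).
Check: 109² = 11881 ≡ 170 (mod 239). The two roots are 109 and 130.

109, 130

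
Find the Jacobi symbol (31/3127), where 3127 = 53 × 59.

Reciprocity: 31 ≡ 3 and 3127 ≡ 3 (mod 4), so (31/3127) = −(3127/31).
Reduce top mod 31: now compute (27/31).
Reciprocity: 27 ≡ 3 and 31 ≡ 3 (mod 4), so (27/31) = −(31/27).
Reduce top mod 27: now compute (4/27).
Pull out 2^2: since 27 ≡ 3 (mod 8), (2/27) = -1, so (2/27)^2 = +1.
Reached (1/27) = 1. Collecting the sign flips along the way, the symbol is +1.

1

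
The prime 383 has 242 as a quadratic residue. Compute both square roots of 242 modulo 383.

25, 358

Since 383 ≡ 3 (mod 4), a square root of 242 is 242^((383+1)/4) = 242^96 mod 383.
Repeated squaring: 242^2≡348, 242^4≡76, 242^8≡31, 242^16≡195, 242^32≡108, 242^64≡174 (mod 383).
242^96 = 242^(64+32) ≡ 25 (mod 383).
Check: 25² = 625 ≡ 242 (mod 383). The two roots are 25 and 358.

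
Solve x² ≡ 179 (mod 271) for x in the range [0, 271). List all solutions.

Since 271 ≡ 3 (mod 4), a square root of 179 is 179^((271+1)/4) = 179^68 mod 271.
Repeated squaring: 179^2≡63, 179^4≡175, 179^8≡2, 179^16≡4, 179^32≡16, 179^64≡256 (mod 271).
179^68 = 179^(64+4) ≡ 85 (mod 271).
Check: 85² = 7225 ≡ 179 (mod 271). The two roots are 85 and 186.

85, 186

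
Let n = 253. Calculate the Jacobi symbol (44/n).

Pull out 2^2: since 253 ≡ 5 (mod 8), (2/253) = -1, so (2/253)^2 = +1.
Reciprocity: 11 ≡ 3 and 253 ≡ 1 (mod 4), so (11/253) = +(253/11).
Reduce top mod 11: now compute (0/11).
Top reduces to 0: gcd > 1, so the symbol is 0.

0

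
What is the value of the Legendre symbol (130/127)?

-1

Euler's criterion: (130/127) ≡ 3^63 (mod 127).
3^2 ≡ 9 (mod 127)
3^4 ≡ 81 (mod 127)
3^8 ≡ 84 (mod 127)
3^16 ≡ 71 (mod 127)
3^32 ≡ 88 (mod 127)
3^63 = 3^(32+16+8+4+2+1) ≡ 126 (mod 127).
Result is 126 ≡ −1, so (130/127) = −1.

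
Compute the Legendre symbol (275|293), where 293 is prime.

Euler's criterion: (275/293) ≡ 275^146 (mod 293).
275^2 ≡ 31 (mod 293)
275^4 ≡ 82 (mod 293)
275^8 ≡ 278 (mod 293)
275^16 ≡ 225 (mod 293)
275^32 ≡ 229 (mod 293)
275^64 ≡ 287 (mod 293)
275^128 ≡ 36 (mod 293)
275^146 = 275^(128+16+2) ≡ 292 (mod 293).
Result is 292 ≡ −1, so (275/293) = −1.

-1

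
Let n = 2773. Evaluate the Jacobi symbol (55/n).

Reciprocity: 55 ≡ 3 and 2773 ≡ 1 (mod 4), so (55/2773) = +(2773/55).
Reduce top mod 55: now compute (23/55).
Reciprocity: 23 ≡ 3 and 55 ≡ 3 (mod 4), so (23/55) = −(55/23).
Reduce top mod 23: now compute (9/23).
Reciprocity: 9 ≡ 1 and 23 ≡ 3 (mod 4), so (9/23) = +(23/9).
Reduce top mod 9: now compute (5/9).
Reciprocity: 5 ≡ 1 and 9 ≡ 1 (mod 4), so (5/9) = +(9/5).
Reduce top mod 5: now compute (4/5).
Pull out 2^2: since 5 ≡ 5 (mod 8), (2/5) = -1, so (2/5)^2 = +1.
Reached (1/5) = 1. Collecting the sign flips along the way, the symbol is -1.

-1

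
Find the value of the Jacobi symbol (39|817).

Reciprocity: 39 ≡ 3 and 817 ≡ 1 (mod 4), so (39/817) = +(817/39).
Reduce top mod 39: now compute (37/39).
Reciprocity: 37 ≡ 1 and 39 ≡ 3 (mod 4), so (37/39) = +(39/37).
Reduce top mod 37: now compute (2/37).
Pull out 2: since 37 ≡ 5 (mod 8), (2/37) = -1.
Reached (1/37) = 1. Collecting the sign flips along the way, the symbol is -1.

-1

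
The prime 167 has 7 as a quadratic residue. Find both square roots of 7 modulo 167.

72, 95

Since 167 ≡ 3 (mod 4), a square root of 7 is 7^((167+1)/4) = 7^42 mod 167.
Repeated squaring: 7^2≡49, 7^4≡63, 7^8≡128, 7^16≡18, 7^32≡157 (mod 167).
7^42 = 7^(32+8+2) ≡ 72 (mod 167).
Check: 72² = 5184 ≡ 7 (mod 167). The two roots are 72 and 95.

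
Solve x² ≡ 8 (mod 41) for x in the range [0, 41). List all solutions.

41 ≡ 1 (mod 4), so we find a root by search.
Trying successive values, 7² = 49 ≡ 8 (mod 41). The other root is 41 − 7 = 34.

7, 34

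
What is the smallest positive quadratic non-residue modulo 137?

3

(2/137) = +1, so 2 is a residue.
(3/137) = −1, so 3 is the smallest positive non-residue mod 137.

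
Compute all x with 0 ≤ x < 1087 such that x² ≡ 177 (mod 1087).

512, 575

Since 1087 ≡ 3 (mod 4), a square root of 177 is 177^((1087+1)/4) = 177^272 mod 1087.
Repeated squaring: 177^2≡893, 177^4≡678, 177^8≡970, 177^16≡645, 177^32≡791, 177^64≡656, 177^128≡971, 177^256≡412 (mod 1087).
177^272 = 177^(256+16) ≡ 512 (mod 1087).
Check: 512² = 262144 ≡ 177 (mod 1087). The two roots are 512 and 575.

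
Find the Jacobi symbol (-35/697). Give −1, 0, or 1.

-1

First reduce: -35 ≡ 662 (mod 697).
Pull out 2: since 697 ≡ 1 (mod 8), (2/697) = +1.
Reciprocity: 331 ≡ 3 and 697 ≡ 1 (mod 4), so (331/697) = +(697/331).
Reduce top mod 331: now compute (35/331).
Reciprocity: 35 ≡ 3 and 331 ≡ 3 (mod 4), so (35/331) = −(331/35).
Reduce top mod 35: now compute (16/35).
Pull out 2^4: since 35 ≡ 3 (mod 8), (2/35) = -1, so (2/35)^4 = +1.
Reached (1/35) = 1. Collecting the sign flips along the way, the symbol is -1.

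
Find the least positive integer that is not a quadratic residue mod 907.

(2/907) = −1, so 2 is the smallest positive non-residue mod 907.

2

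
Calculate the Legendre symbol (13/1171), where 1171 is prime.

Reciprocity: 13 ≡ 1 and 1171 ≡ 3 (mod 4), so (13/1171) = +(1171/13).
Reduce top mod 13: now compute (1/13).
Reached (1/13) = 1. Collecting the sign flips along the way, the symbol is +1.

1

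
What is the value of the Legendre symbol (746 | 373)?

First reduce: 746 ≡ 0 (mod 373).
Top reduces to 0: gcd > 1, so the symbol is 0.

0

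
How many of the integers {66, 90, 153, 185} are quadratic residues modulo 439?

(66/439) = -1 → non-residue.
(90/439) = +1 → QR.
(153/439) = -1 → non-residue.
(185/439) = -1 → non-residue.
Total quadratic residues among the 4: 1.

1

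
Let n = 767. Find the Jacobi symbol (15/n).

Reciprocity: 15 ≡ 3 and 767 ≡ 3 (mod 4), so (15/767) = −(767/15).
Reduce top mod 15: now compute (2/15).
Pull out 2: since 15 ≡ 7 (mod 8), (2/15) = +1.
Reached (1/15) = 1. Collecting the sign flips along the way, the symbol is -1.

-1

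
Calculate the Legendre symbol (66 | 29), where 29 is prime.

-1

Euler's criterion: (66/29) ≡ 8^14 (mod 29).
8^2 ≡ 6 (mod 29)
8^4 ≡ 7 (mod 29)
8^8 ≡ 20 (mod 29)
8^14 = 8^(8+4+2) ≡ 28 (mod 29).
Result is 28 ≡ −1, so (66/29) = −1.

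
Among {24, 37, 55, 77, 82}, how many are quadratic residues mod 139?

(24/139) = +1 → QR.
(37/139) = +1 → QR.
(55/139) = +1 → QR.
(77/139) = +1 → QR.
(82/139) = -1 → non-residue.
Total quadratic residues among the 5: 4.

4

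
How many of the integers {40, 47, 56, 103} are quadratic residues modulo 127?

2

(40/127) = -1 → non-residue.
(47/127) = +1 → QR.
(56/127) = -1 → non-residue.
(103/127) = +1 → QR.
Total quadratic residues among the 4: 2.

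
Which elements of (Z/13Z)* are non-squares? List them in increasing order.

2 5 6 7 8 11

Square k = 1,…,6 (k and 13−k give the same square):
1²=1, 2²=4, 3²=9, 4²≡3, 5²≡12, 6²≡10 (mod 13).
The residues are {1, 3, 4, 9, 10, 12}; the non-residues are the remaining 6 nonzero classes.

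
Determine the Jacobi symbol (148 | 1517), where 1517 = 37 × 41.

0

Pull out 2^2: since 1517 ≡ 5 (mod 8), (2/1517) = -1, so (2/1517)^2 = +1.
Reciprocity: 37 ≡ 1 and 1517 ≡ 1 (mod 4), so (37/1517) = +(1517/37).
Reduce top mod 37: now compute (0/37).
Top reduces to 0: gcd > 1, so the symbol is 0.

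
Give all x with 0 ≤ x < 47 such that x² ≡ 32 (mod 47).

Since 47 ≡ 3 (mod 4), a square root of 32 is 32^((47+1)/4) = 32^12 mod 47.
Repeated squaring: 32^2≡37, 32^4≡6, 32^8≡36 (mod 47).
32^12 = 32^(8+4) ≡ 28 (mod 47).
Check: 28² = 784 ≡ 32 (mod 47). The two roots are 19 and 28.

19, 28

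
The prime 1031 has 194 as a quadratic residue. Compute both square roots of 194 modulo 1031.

Since 1031 ≡ 3 (mod 4), a square root of 194 is 194^((1031+1)/4) = 194^258 mod 1031.
Repeated squaring: 194^2≡520, 194^4≡278, 194^8≡990, 194^16≡650, 194^32≡821, 194^64≡798, 194^128≡677, 194^256≡565 (mod 1031).
194^258 = 194^(256+2) ≡ 996 (mod 1031).
Check: 996² = 992016 ≡ 194 (mod 1031). The two roots are 35 and 996.

35, 996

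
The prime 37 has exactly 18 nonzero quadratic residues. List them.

Square k = 1,…,18 (k and 37−k give the same square):
1²=1, 2²=4, 3²=9, 4²=16, 5²=25, 6²=36, 7²≡12, 8²≡27, 9²≡7, 10²≡26, 11²≡10, 12²≡33, 13²≡21, 14²≡11, 15²≡3, 16²≡34, 17²≡30, 18²≡28 (mod 37).
So the quadratic residues mod 37 are {1, 3, 4, 7, 9, 10, 11, 12, 16, 21, 25, 26, 27, 28, 30, 33, 34, 36}.

1,3,4,7,9,10,11,12,16,21,25,26,27,28,30,33,34,36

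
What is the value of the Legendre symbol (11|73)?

Reciprocity: 11 ≡ 3 and 73 ≡ 1 (mod 4), so (11/73) = +(73/11).
Reduce top mod 11: now compute (7/11).
Reciprocity: 7 ≡ 3 and 11 ≡ 3 (mod 4), so (7/11) = −(11/7).
Reduce top mod 7: now compute (4/7).
Pull out 2^2: since 7 ≡ 7 (mod 8), (2/7) = +1, so (2/7)^2 = +1.
Reached (1/7) = 1. Collecting the sign flips along the way, the symbol is -1.

-1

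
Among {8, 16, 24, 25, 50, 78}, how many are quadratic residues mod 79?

(8/79) = +1 → QR.
(16/79) = +1 → QR.
(24/79) = -1 → non-residue.
(25/79) = +1 → QR.
(50/79) = +1 → QR.
(78/79) = -1 → non-residue.
Total quadratic residues among the 6: 4.

4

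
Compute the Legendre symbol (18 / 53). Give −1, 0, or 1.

Euler's criterion: (18/53) ≡ 18^26 (mod 53).
18^2 ≡ 6 (mod 53)
18^4 ≡ 36 (mod 53)
18^8 ≡ 24 (mod 53)
18^16 ≡ 46 (mod 53)
18^26 = 18^(16+8+2) ≡ 52 (mod 53).
Result is 52 ≡ −1, so (18/53) = −1.

-1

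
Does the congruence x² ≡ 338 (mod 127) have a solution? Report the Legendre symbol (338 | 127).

1

Euler's criterion: (338/127) ≡ 84^63 (mod 127).
84^2 ≡ 71 (mod 127)
84^4 ≡ 88 (mod 127)
84^8 ≡ 124 (mod 127)
84^16 ≡ 9 (mod 127)
84^32 ≡ 81 (mod 127)
84^63 = 84^(32+16+8+4+2+1) ≡ 1 (mod 127).
Result is 1, so (338/127) = 1.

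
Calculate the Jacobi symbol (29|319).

0

Reciprocity: 29 ≡ 1 and 319 ≡ 3 (mod 4), so (29/319) = +(319/29).
Reduce top mod 29: now compute (0/29).
Top reduces to 0: gcd > 1, so the symbol is 0.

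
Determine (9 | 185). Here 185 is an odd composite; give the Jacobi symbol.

Reciprocity: 9 ≡ 1 and 185 ≡ 1 (mod 4), so (9/185) = +(185/9).
Reduce top mod 9: now compute (5/9).
Reciprocity: 5 ≡ 1 and 9 ≡ 1 (mod 4), so (5/9) = +(9/5).
Reduce top mod 5: now compute (4/5).
Pull out 2^2: since 5 ≡ 5 (mod 8), (2/5) = -1, so (2/5)^2 = +1.
Reached (1/5) = 1. Collecting the sign flips along the way, the symbol is +1.

1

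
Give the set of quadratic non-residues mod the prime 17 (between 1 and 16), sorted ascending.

3 5 6 7 10 11 12 14

Square k = 1,…,8 (k and 17−k give the same square):
1²=1, 2²=4, 3²=9, 4²=16, 5²≡8, 6²≡2, 7²≡15, 8²≡13 (mod 17).
The residues are {1, 2, 4, 8, 9, 13, 15, 16}; the non-residues are the remaining 8 nonzero classes.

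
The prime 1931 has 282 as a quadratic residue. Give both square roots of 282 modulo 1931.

Since 1931 ≡ 3 (mod 4), a square root of 282 is 282^((1931+1)/4) = 282^483 mod 1931.
Repeated squaring: 282^2≡353, 282^4≡1025, 282^8≡161, 282^16≡818, 282^32≡998, 282^64≡1539, 282^128≡1115, 282^256≡1592 (mod 1931).
282^483 = 282^(256+128+64+32+2+1) ≡ 1314 (mod 1931).
Check: 1314² = 1726596 ≡ 282 (mod 1931). The two roots are 617 and 1314.

617, 1314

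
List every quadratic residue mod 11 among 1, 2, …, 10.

Square k = 1,…,5 (k and 11−k give the same square):
1²=1, 2²=4, 3²=9, 4²≡5, 5²≡3 (mod 11).
So the quadratic residues mod 11 are {1, 3, 4, 5, 9}.

1 3 4 5 9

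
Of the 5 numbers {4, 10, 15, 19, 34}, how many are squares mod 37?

(4/37) = +1 → QR.
(10/37) = +1 → QR.
(15/37) = -1 → non-residue.
(19/37) = -1 → non-residue.
(34/37) = +1 → QR.
Total quadratic residues among the 5: 3.

3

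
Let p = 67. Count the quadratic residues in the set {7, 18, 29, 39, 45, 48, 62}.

(7/67) = -1 → non-residue.
(18/67) = -1 → non-residue.
(29/67) = +1 → QR.
(39/67) = +1 → QR.
(45/67) = -1 → non-residue.
(48/67) = -1 → non-residue.
(62/67) = +1 → QR.
Total quadratic residues among the 7: 3.

3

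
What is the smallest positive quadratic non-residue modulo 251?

(2/251) = −1, so 2 is the smallest positive non-residue mod 251.

2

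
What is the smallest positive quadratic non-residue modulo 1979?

2

(2/1979) = −1, so 2 is the smallest positive non-residue mod 1979.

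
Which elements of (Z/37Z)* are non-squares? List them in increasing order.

2,5,6,8,13,14,15,17,18,19,20,22,23,24,29,31,32,35

Square k = 1,…,18 (k and 37−k give the same square):
1²=1, 2²=4, 3²=9, 4²=16, 5²=25, 6²=36, 7²≡12, 8²≡27, 9²≡7, 10²≡26, 11²≡10, 12²≡33, 13²≡21, 14²≡11, 15²≡3, 16²≡34, 17²≡30, 18²≡28 (mod 37).
The residues are {1, 3, 4, 7, 9, 10, 11, 12, 16, 21, 25, 26, 27, 28, 30, 33, 34, 36}; the non-residues are the remaining 18 nonzero classes.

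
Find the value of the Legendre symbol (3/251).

1

Reciprocity: 3 ≡ 3 and 251 ≡ 3 (mod 4), so (3/251) = −(251/3).
Reduce top mod 3: now compute (2/3).
Pull out 2: since 3 ≡ 3 (mod 8), (2/3) = -1.
Reached (1/3) = 1. Collecting the sign flips along the way, the symbol is +1.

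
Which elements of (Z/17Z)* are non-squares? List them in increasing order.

Square k = 1,…,8 (k and 17−k give the same square):
1²=1, 2²=4, 3²=9, 4²=16, 5²≡8, 6²≡2, 7²≡15, 8²≡13 (mod 17).
The residues are {1, 2, 4, 8, 9, 13, 15, 16}; the non-residues are the remaining 8 nonzero classes.

3 5 6 7 10 11 12 14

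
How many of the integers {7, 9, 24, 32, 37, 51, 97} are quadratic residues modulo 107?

(7/107) = -1 → non-residue.
(9/107) = +1 → QR.
(24/107) = -1 → non-residue.
(32/107) = -1 → non-residue.
(37/107) = +1 → QR.
(51/107) = -1 → non-residue.
(97/107) = -1 → non-residue.
Total quadratic residues among the 7: 2.

2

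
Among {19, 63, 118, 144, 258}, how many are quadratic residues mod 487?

(19/487) = +1 → QR.
(63/487) = -1 → non-residue.
(118/487) = -1 → non-residue.
(144/487) = +1 → QR.
(258/487) = +1 → QR.
Total quadratic residues among the 5: 3.

3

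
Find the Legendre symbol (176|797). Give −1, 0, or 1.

1

Pull out 2^4: since 797 ≡ 5 (mod 8), (2/797) = -1, so (2/797)^4 = +1.
Reciprocity: 11 ≡ 3 and 797 ≡ 1 (mod 4), so (11/797) = +(797/11).
Reduce top mod 11: now compute (5/11).
Reciprocity: 5 ≡ 1 and 11 ≡ 3 (mod 4), so (5/11) = +(11/5).
Reduce top mod 5: now compute (1/5).
Reached (1/5) = 1. Collecting the sign flips along the way, the symbol is +1.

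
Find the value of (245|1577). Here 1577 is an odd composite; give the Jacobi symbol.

Reciprocity: 245 ≡ 1 and 1577 ≡ 1 (mod 4), so (245/1577) = +(1577/245).
Reduce top mod 245: now compute (107/245).
Reciprocity: 107 ≡ 3 and 245 ≡ 1 (mod 4), so (107/245) = +(245/107).
Reduce top mod 107: now compute (31/107).
Reciprocity: 31 ≡ 3 and 107 ≡ 3 (mod 4), so (31/107) = −(107/31).
Reduce top mod 31: now compute (14/31).
Pull out 2: since 31 ≡ 7 (mod 8), (2/31) = +1.
Reciprocity: 7 ≡ 3 and 31 ≡ 3 (mod 4), so (7/31) = −(31/7).
Reduce top mod 7: now compute (3/7).
Reciprocity: 3 ≡ 3 and 7 ≡ 3 (mod 4), so (3/7) = −(7/3).
Reduce top mod 3: now compute (1/3).
Reached (1/3) = 1. Collecting the sign flips along the way, the symbol is -1.

-1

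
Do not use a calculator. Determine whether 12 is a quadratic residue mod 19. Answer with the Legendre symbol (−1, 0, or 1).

Pull out 2^2: since 19 ≡ 3 (mod 8), (2/19) = -1, so (2/19)^2 = +1.
Reciprocity: 3 ≡ 3 and 19 ≡ 3 (mod 4), so (3/19) = −(19/3).
Reduce top mod 3: now compute (1/3).
Reached (1/3) = 1. Collecting the sign flips along the way, the symbol is -1.

-1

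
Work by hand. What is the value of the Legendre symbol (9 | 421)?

Euler's criterion: (9/421) ≡ 9^210 (mod 421).
9^2 ≡ 81 (mod 421)
9^4 ≡ 246 (mod 421)
9^8 ≡ 313 (mod 421)
9^16 ≡ 297 (mod 421)
9^32 ≡ 220 (mod 421)
9^64 ≡ 406 (mod 421)
9^128 ≡ 225 (mod 421)
9^210 = 9^(128+64+16+2) ≡ 1 (mod 421).
Result is 1, so (9/421) = 1.

1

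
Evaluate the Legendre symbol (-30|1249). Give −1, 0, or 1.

1

First reduce: -30 ≡ 1219 (mod 1249).
Reciprocity: 1219 ≡ 3 and 1249 ≡ 1 (mod 4), so (1219/1249) = +(1249/1219).
Reduce top mod 1219: now compute (30/1219).
Pull out 2: since 1219 ≡ 3 (mod 8), (2/1219) = -1.
Reciprocity: 15 ≡ 3 and 1219 ≡ 3 (mod 4), so (15/1219) = −(1219/15).
Reduce top mod 15: now compute (4/15).
Pull out 2^2: since 15 ≡ 7 (mod 8), (2/15) = +1, so (2/15)^2 = +1.
Reached (1/15) = 1. Collecting the sign flips along the way, the symbol is +1.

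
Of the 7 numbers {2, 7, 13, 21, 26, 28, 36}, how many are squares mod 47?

5

(2/47) = +1 → QR.
(7/47) = +1 → QR.
(13/47) = -1 → non-residue.
(21/47) = +1 → QR.
(26/47) = -1 → non-residue.
(28/47) = +1 → QR.
(36/47) = +1 → QR.
Total quadratic residues among the 7: 5.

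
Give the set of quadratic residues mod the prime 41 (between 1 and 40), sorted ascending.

1, 2, 4, 5, 8, 9, 10, 16, 18, 20, 21, 23, 25, 31, 32, 33, 36, 37, 39, 40

Square k = 1,…,20 (k and 41−k give the same square):
1²=1, 2²=4, 3²=9, 4²=16, 5²=25, 6²=36, 7²≡8, 8²≡23, 9²≡40, 10²≡18, 11²≡39, 12²≡21, 13²≡5, 14²≡32, 15²≡20, 16²≡10, 17²≡2, 18²≡37, 19²≡33, 20²≡31 (mod 41).
So the quadratic residues mod 41 are {1, 2, 4, 5, 8, 9, 10, 16, 18, 20, 21, 23, 25, 31, 32, 33, 36, 37, 39, 40}.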